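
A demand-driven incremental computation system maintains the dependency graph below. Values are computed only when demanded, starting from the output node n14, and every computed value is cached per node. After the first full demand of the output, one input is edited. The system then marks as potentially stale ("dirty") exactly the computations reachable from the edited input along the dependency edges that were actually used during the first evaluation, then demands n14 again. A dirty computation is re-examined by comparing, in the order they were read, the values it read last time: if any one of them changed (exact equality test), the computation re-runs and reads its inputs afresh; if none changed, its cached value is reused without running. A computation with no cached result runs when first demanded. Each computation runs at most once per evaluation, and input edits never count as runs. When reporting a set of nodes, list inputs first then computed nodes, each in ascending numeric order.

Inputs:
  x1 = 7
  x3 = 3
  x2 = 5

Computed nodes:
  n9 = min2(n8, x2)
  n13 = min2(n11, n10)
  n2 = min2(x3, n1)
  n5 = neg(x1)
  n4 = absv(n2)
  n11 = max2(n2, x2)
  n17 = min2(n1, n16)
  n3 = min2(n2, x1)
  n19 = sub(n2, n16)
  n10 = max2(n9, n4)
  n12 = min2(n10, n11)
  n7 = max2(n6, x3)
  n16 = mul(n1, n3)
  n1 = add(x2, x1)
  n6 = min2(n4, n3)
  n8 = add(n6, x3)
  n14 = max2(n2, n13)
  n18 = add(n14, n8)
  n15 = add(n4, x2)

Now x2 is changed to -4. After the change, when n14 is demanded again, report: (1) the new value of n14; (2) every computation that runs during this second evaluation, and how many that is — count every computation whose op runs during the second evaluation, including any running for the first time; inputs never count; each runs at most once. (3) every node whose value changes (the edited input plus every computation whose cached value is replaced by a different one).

First evaluation (everything demanded from the output):
  n1 = add(5, 7) = 12
  n2 = min2(3, 12) = 3
  n3 = min2(3, 7) = 3
  n4 = absv(3) = 3
  n6 = min2(3, 3) = 3
  n8 = add(3, 3) = 6
  n9 = min2(6, 5) = 5
  n10 = max2(5, 3) = 5
  n11 = max2(3, 5) = 5
  n13 = min2(5, 5) = 5
  n14 = max2(3, 5) = 5

Propagation after the edit:
  n1: runs — x2 5->-4; result 3.
  n2: runs — n1 12->3; result 3 (same value as before).
  n3: checked — values it read are unchanged (n2 unchanged, x1 unchanged); reused cached 3 without running.
  n4: checked — values it read are unchanged (n2 unchanged); reused cached 3 without running.
  n6: checked — values it read are unchanged (n4 unchanged, n3 unchanged); reused cached 3 without running.
  n8: checked — values it read are unchanged (n6 unchanged, x3 unchanged); reused cached 6 without running.
  n9: runs — x2 5->-4; result -4.
  n10: runs — n9 5->-4; result 3.
  n11: runs — x2 5->-4; result 3.
  n13: runs — n11 5->3; n10 5->3; result 3.
  n14: runs — n13 5->3; result 3.

Key observation: the cutoff stops propagation at n3 — its inputs' values are unchanged, so it reuses its cache.

New value of n14: 3.
Computations that run: n1, n2, n9, n10, n11, n13, n14 — 7 in total.
Values that change: x2, n1, n9, n10, n11, n13, n14.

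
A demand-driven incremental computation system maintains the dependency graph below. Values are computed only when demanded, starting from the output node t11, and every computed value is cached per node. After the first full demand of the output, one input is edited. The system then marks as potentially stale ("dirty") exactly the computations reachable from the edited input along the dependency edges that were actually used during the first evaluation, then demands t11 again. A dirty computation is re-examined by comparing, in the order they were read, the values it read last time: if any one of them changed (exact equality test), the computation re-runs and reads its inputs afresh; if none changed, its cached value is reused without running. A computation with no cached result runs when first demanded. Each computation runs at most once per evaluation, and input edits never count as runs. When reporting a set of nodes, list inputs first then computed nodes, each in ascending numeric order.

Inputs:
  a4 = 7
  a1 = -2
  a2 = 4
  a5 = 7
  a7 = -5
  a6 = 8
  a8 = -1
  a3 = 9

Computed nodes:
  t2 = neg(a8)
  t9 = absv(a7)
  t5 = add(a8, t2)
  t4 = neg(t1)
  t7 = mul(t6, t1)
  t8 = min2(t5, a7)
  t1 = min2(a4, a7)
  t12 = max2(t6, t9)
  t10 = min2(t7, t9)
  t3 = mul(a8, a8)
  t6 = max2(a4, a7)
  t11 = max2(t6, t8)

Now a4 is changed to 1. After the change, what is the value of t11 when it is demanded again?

First evaluation (everything demanded from the output):
  t2 = neg(-1) = 1
  t5 = add(-1, 1) = 0
  t6 = max2(7, -5) = 7
  t8 = min2(0, -5) = -5
  t11 = max2(7, -5) = 7

Propagation after the edit:
  t6: runs — a4 7->1; result 1.
  t11: runs — t6 7->1; result 1.

New value of t11: 1.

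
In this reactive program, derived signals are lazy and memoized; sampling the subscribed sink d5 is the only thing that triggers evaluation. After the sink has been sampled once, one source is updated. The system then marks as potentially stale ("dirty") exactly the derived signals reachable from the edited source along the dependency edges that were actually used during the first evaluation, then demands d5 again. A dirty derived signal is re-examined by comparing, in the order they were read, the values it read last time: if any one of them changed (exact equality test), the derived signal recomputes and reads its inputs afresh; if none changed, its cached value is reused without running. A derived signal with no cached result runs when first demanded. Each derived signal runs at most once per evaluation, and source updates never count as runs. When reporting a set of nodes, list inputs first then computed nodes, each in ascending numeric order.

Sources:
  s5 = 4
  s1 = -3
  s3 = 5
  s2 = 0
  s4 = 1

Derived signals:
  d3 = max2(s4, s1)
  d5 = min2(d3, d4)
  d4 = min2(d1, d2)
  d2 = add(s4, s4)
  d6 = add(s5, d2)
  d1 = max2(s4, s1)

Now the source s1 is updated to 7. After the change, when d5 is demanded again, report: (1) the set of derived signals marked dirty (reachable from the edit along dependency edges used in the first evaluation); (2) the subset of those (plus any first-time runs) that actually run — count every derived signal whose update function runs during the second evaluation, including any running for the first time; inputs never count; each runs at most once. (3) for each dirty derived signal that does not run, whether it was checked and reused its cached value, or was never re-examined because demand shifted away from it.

First demand of the output computes:
  d1 = max2(1, -3) = 1
  d2 = add(1, 1) = 2
  d3 = max2(1, -3) = 1
  d4 = min2(1, 2) = 1
  d5 = min2(1, 1) = 1

After the edit, cleaning proceeds:
  d1: a read changed (s1 -3->7) — executes, giving 7.
  d3: a read changed (s1 -3->7) — executes, giving 7.
  d4: a read changed (d1 1->7) — executes, giving 2.
  d5: a read changed (d3 1->7; d4 1->2) — executes, giving 2.

The edit dirties: d1, d3, d4, d5.
4 derived signals run: d1, d3, d4, d5.
No dirty derived signal escaped a run.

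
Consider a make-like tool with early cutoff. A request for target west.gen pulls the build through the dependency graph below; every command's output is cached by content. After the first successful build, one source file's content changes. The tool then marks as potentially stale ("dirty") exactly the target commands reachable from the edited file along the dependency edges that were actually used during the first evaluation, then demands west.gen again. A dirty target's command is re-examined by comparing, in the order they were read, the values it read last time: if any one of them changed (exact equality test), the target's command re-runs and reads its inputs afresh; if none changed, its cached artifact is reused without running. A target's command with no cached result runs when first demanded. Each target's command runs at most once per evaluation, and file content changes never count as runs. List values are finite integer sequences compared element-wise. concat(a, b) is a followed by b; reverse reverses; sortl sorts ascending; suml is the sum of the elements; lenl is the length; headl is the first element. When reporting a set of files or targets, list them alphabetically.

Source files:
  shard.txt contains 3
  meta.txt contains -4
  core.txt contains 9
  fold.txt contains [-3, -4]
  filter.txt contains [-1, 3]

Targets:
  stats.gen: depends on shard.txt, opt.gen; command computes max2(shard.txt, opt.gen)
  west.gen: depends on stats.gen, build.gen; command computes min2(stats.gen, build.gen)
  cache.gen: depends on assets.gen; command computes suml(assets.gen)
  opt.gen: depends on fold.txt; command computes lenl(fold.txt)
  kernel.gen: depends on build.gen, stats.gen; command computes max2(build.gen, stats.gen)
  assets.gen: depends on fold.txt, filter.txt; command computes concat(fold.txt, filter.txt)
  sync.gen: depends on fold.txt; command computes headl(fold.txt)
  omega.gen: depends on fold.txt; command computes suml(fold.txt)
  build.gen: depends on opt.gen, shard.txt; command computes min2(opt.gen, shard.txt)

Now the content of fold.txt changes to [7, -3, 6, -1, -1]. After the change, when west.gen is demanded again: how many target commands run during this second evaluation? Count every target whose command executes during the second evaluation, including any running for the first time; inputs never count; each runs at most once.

4 target commands run: build.gen, opt.gen, stats.gen, west.gen.

First demand of the output computes:
  opt.gen = lenl([-3, -4]) = 2
  build.gen = min2(2, 3) = 2
  stats.gen = max2(3, 2) = 3
  west.gen = min2(3, 2) = 2

After the edit, cleaning proceeds:
  opt.gen: a read changed (fold.txt [-3, -4]->[7, -3, 6, -1, -1]) — executes, giving 5.
  build.gen: a read changed (opt.gen 2->5) — executes, giving 3.
  stats.gen: a read changed (opt.gen 2->5) — executes, giving 5.
  west.gen: a read changed (stats.gen 3->5; build.gen 2->3) — executes, giving 3.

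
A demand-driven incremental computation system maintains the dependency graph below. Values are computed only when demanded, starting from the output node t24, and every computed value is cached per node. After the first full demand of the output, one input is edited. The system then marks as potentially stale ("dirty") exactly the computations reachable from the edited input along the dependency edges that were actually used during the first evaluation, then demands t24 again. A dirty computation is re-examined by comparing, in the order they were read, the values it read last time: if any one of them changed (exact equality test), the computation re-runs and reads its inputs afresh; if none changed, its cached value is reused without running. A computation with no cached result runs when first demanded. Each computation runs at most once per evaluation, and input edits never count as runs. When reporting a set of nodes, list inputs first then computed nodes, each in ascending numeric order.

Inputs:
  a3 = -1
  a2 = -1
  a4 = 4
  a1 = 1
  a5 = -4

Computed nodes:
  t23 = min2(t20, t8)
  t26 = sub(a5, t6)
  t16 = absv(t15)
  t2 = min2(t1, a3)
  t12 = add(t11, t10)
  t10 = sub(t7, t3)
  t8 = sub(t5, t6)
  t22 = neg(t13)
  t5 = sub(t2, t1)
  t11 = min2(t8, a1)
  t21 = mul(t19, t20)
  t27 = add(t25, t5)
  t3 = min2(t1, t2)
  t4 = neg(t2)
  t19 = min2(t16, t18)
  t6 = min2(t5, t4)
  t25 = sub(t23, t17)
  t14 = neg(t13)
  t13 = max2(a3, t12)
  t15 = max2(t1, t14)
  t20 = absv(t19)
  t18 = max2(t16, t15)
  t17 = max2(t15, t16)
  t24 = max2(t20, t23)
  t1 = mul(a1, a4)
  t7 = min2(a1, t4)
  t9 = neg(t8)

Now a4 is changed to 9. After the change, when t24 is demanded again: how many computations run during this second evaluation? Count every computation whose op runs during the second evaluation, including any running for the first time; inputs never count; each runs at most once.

Computations that run: t1, t2, t3, t5, t6, t8, t15, t16, t18, t19, t20, t23, t24 — 13 in total.
Key observation: the cutoff stops propagation at t4 — its inputs' values are unchanged, so it reuses its cache.

First evaluation (everything demanded from the output):
  t1 = mul(1, 4) = 4
  t2 = min2(4, -1) = -1
  t3 = min2(4, -1) = -1
  t4 = neg(-1) = 1
  t5 = sub(-1, 4) = -5
  t6 = min2(-5, 1) = -5
  t7 = min2(1, 1) = 1
  t8 = sub(-5, -5) = 0
  t10 = sub(1, -1) = 2
  t11 = min2(0, 1) = 0
  t12 = add(0, 2) = 2
  t13 = max2(-1, 2) = 2
  t14 = neg(2) = -2
  t15 = max2(4, -2) = 4
  t16 = absv(4) = 4
  t18 = max2(4, 4) = 4
  t19 = min2(4, 4) = 4
  t20 = absv(4) = 4
  t23 = min2(4, 0) = 0
  t24 = max2(4, 0) = 4

Propagation after the edit:
  t1: runs — a4 4->9; result 9.
  t2: runs — t1 4->9; result -1 (same value as before).
  t3: runs — t1 4->9; result -1 (same value as before).
  t4: checked — values it read are unchanged (t2 unchanged); reused cached 1 without running.
  t5: runs — t1 4->9; result -10.
  t6: runs — t5 -5->-10; result -10.
  t7: checked — values it read are unchanged (a1 unchanged, t4 unchanged); reused cached 1 without running.
  t8: runs — t5 -5->-10; t6 -5->-10; result 0 (same value as before).
  t10: checked — values it read are unchanged (t7 unchanged, t3 unchanged); reused cached 2 without running.
  t11: checked — values it read are unchanged (t8 unchanged, a1 unchanged); reused cached 0 without running.
  t12: checked — values it read are unchanged (t11 unchanged, t10 unchanged); reused cached 2 without running.
  t13: checked — values it read are unchanged (a3 unchanged, t12 unchanged); reused cached 2 without running.
  t14: checked — values it read are unchanged (t13 unchanged); reused cached -2 without running.
  t15: runs — t1 4->9; result 9.
  t16: runs — t15 4->9; result 9.
  t18: runs — t16 4->9; t15 4->9; result 9.
  t19: runs — t16 4->9; t18 4->9; result 9.
  t20: runs — t19 4->9; result 9.
  t23: runs — t20 4->9; result 0 (same value as before).
  t24: runs — t20 4->9; result 9.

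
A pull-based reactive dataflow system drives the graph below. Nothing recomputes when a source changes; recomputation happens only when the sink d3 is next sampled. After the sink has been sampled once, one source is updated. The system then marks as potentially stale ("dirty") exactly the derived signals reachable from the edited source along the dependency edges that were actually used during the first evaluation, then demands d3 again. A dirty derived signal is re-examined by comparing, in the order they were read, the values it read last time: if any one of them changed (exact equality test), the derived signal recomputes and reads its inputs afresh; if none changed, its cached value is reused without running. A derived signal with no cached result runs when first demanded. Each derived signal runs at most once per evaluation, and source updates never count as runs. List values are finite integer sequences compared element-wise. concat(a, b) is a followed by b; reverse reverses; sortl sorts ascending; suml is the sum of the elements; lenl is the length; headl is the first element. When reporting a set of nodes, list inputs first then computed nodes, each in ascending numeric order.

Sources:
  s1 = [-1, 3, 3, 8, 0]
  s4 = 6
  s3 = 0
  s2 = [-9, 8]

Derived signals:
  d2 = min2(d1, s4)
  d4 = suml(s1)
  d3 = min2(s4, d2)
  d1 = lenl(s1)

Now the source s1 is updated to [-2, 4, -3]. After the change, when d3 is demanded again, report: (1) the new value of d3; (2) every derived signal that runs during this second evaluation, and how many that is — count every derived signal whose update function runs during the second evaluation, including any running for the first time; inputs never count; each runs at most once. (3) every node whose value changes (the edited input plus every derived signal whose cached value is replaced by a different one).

New value of d3: 3.
Derived signals that run: d1, d2, d3 — 3 in total.
Values that change: s1, d1, d2, d3.

First evaluation (everything demanded from the output):
  d1 = lenl([-1, 3, 3, 8, 0]) = 5
  d2 = min2(5, 6) = 5
  d3 = min2(6, 5) = 5

Propagation after the edit:
  d1: runs — s1 [-1, 3, 3, 8, 0]->[-2, 4, -3]; result 3.
  d2: runs — d1 5->3; result 3.
  d3: runs — d2 5->3; result 3.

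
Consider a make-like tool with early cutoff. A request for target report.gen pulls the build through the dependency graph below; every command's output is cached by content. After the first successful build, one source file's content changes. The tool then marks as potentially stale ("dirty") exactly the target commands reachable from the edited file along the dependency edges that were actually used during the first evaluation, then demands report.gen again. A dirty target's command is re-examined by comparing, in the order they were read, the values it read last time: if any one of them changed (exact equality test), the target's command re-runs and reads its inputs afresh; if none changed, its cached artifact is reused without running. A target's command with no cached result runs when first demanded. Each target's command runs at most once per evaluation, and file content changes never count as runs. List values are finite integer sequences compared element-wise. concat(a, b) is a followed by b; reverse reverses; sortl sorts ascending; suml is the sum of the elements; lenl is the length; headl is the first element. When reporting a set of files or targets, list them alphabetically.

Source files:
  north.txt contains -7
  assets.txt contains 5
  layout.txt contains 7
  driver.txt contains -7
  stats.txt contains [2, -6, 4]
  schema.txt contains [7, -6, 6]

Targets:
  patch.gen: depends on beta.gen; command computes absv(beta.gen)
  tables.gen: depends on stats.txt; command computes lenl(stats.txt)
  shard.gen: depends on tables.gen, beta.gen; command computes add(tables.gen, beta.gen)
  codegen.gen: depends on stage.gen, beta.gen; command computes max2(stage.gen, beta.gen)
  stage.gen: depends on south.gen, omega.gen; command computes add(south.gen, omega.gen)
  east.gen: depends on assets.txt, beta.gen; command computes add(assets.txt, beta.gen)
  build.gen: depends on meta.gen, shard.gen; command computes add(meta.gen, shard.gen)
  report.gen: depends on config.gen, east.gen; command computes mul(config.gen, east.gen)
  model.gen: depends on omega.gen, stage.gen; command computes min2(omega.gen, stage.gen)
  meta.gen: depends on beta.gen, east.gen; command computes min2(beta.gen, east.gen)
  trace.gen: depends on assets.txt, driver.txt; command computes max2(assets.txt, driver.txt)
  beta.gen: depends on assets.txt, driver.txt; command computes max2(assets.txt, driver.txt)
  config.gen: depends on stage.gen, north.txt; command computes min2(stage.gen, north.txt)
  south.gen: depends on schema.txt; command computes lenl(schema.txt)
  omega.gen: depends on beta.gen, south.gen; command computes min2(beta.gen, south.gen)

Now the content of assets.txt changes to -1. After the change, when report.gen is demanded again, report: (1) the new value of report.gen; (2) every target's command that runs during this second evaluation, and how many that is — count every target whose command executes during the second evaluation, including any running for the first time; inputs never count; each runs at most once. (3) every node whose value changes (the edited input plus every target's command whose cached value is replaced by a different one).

First demand of the output computes:
  beta.gen = max2(5, -7) = 5
  east.gen = add(5, 5) = 10
  south.gen = lenl([7, -6, 6]) = 3
  omega.gen = min2(5, 3) = 3
  stage.gen = add(3, 3) = 6
  config.gen = min2(6, -7) = -7
  report.gen = mul(-7, 10) = -70

After the edit, cleaning proceeds:
  beta.gen: a read changed (assets.txt 5->-1) — executes, giving -1.
  east.gen: a read changed (assets.txt 5->-1; beta.gen 5->-1) — executes, giving -2.
  omega.gen: a read changed (beta.gen 5->-1) — executes, giving -1.
  stage.gen: a read changed (omega.gen 3->-1) — executes, giving 2.
  config.gen: a read changed (stage.gen 6->2) — executes, giving -7 — identical to its old value.
  report.gen: a read changed (east.gen 10->-2) — executes, giving 14.

Demanding report.gen again yields 14.
6 target commands run: beta.gen, config.gen, east.gen, omega.gen, report.gen, stage.gen.
The nodes whose values change: assets.txt, beta.gen, east.gen, omega.gen, report.gen, stage.gen.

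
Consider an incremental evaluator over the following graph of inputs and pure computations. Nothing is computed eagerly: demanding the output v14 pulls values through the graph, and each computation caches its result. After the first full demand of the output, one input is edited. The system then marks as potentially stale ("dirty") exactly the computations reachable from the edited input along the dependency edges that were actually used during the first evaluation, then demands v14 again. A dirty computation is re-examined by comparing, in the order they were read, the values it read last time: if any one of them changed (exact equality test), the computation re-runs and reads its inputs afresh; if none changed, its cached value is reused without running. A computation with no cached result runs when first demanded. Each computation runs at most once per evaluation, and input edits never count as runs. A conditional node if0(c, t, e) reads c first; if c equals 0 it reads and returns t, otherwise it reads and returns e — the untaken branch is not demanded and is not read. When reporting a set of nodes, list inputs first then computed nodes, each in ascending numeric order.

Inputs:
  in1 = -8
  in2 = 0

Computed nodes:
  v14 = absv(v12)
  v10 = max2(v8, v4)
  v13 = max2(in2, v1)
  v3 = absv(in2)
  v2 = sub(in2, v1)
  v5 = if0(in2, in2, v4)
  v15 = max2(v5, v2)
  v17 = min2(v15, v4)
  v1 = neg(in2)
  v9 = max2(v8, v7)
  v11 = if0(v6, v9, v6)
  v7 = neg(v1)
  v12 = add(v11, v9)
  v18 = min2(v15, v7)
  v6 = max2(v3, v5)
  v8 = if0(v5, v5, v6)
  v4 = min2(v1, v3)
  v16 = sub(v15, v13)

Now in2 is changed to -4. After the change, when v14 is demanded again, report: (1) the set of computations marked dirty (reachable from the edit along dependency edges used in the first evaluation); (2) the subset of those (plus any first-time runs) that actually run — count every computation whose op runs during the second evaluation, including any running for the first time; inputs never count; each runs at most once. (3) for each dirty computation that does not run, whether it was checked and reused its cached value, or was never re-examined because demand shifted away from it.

Initial pass — values computed on the first demand:
  v1 = neg(0) = 0
  v3 = absv(0) = 0
  v5 = if0(in2=0 -> then branch in2) = 0
  v6 = max2(0, 0) = 0
  v7 = neg(0) = 0
  v8 = if0(v5=0 -> then branch v5) = 0
  v9 = max2(0, 0) = 0
  v11 = if0(v6=0 -> then branch v9) = 0
  v12 = add(0, 0) = 0
  v14 = absv(0) = 0

Second demand — change propagation:
  v1: re-runs because in2 0->-4; new result 4.
  v3: re-runs because in2 0->-4; new result 4.
  v4: newly demanded (no cache) — executes and yields 4.
  v5: re-runs because in2 0->-4; in2 0->-4; new result 4.
  v6: re-runs because v3 0->4; v5 0->4; new result 4.
  v7: re-runs because v1 0->4; new result -4.
  v8: re-runs because v5 0->4; v5 0->4; new result 4.
  v9: re-runs because v8 0->4; v7 0->-4; new result 4.
  v11: re-runs because v6 0->4; v9 0->4; new result 4.
  v12: re-runs because v11 0->4; v9 0->4; new result 8.
  v14: re-runs because v12 0->8; new result 8.

The important point: the flipped condition pulls in fresh nodes; v4 runs for the first time.

Dirty set: v1, v3, v5, v6, v7, v8, v9, v11, v12, v14.
Run set: v1, v3, v4, v5, v6, v7, v8, v9, v11, v12, v14 (11 run).
All dirty computations ended up running.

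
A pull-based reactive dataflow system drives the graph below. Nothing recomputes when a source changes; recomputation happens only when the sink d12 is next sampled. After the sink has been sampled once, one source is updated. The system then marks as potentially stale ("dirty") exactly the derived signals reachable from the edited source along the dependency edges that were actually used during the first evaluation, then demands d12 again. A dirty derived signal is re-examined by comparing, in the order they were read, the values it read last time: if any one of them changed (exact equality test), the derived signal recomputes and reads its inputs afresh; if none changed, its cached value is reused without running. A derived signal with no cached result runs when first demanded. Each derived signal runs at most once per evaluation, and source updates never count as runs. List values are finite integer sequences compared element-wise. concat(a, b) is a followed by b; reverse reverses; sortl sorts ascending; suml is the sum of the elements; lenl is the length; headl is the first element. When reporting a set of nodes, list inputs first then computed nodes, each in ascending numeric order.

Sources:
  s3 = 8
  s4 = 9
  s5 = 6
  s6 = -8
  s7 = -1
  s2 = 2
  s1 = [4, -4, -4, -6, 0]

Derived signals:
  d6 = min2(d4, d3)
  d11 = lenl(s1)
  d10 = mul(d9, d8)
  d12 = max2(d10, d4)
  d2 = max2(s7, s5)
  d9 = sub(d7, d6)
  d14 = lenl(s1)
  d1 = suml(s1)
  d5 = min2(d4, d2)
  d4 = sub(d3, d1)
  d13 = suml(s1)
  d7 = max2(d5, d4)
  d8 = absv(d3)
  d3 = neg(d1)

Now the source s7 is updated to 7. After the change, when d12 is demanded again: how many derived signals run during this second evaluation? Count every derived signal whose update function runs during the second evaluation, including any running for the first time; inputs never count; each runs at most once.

Derived signals that run: d2, d5, d7 — 3 in total.
Key observation: the change is absorbed at d7 — it re-runs but produces the same value, and the output's value is unchanged.

First evaluation (everything demanded from the output):
  d1 = suml([4, -4, -4, -6, 0]) = -10
  d2 = max2(-1, 6) = 6
  d3 = neg(-10) = 10
  d4 = sub(10, -10) = 20
  d5 = min2(20, 6) = 6
  d6 = min2(20, 10) = 10
  d7 = max2(6, 20) = 20
  d8 = absv(10) = 10
  d9 = sub(20, 10) = 10
  d10 = mul(10, 10) = 100
  d12 = max2(100, 20) = 100

Propagation after the edit:
  d2: runs — s7 -1->7; result 7.
  d5: runs — d2 6->7; result 7.
  d7: runs — d5 6->7; result 20 (same value as before).
  d9: checked — values it read are unchanged (d7 unchanged, d6 unchanged); reused cached 10 without running.
  d10: checked — values it read are unchanged (d9 unchanged, d8 unchanged); reused cached 100 without running.
  d12: checked — values it read are unchanged (d10 unchanged, d4 unchanged); reused cached 100 without running.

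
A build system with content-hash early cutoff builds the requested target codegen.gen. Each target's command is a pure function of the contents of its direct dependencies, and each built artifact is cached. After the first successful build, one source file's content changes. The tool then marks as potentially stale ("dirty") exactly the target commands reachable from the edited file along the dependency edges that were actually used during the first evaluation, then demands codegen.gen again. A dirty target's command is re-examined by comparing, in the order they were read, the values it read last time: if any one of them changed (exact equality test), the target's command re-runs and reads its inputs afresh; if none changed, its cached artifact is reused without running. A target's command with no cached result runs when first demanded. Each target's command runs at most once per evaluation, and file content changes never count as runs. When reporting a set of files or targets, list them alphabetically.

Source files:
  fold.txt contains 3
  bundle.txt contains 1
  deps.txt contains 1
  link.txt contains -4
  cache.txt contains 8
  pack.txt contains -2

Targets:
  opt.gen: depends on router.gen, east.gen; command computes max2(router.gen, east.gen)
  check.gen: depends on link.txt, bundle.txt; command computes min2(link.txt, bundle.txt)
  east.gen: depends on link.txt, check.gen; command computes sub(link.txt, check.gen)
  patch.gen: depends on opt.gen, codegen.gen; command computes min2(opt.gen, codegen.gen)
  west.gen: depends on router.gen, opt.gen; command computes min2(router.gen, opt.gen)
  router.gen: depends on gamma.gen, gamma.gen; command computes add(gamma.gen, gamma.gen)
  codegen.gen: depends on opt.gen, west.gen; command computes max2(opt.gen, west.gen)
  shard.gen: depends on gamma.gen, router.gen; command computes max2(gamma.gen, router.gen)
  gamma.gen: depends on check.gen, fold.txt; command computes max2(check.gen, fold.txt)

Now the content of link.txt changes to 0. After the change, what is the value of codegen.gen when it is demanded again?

First evaluation (everything demanded from the output):
  check.gen = min2(-4, 1) = -4
  east.gen = sub(-4, -4) = 0
  gamma.gen = max2(-4, 3) = 3
  router.gen = add(3, 3) = 6
  opt.gen = max2(6, 0) = 6
  west.gen = min2(6, 6) = 6
  codegen.gen = max2(6, 6) = 6

Propagation after the edit:
  check.gen: runs — link.txt -4->0; result 0.
  east.gen: runs — link.txt -4->0; check.gen -4->0; result 0 (same value as before).
  gamma.gen: runs — check.gen -4->0; result 3 (same value as before).
  router.gen: checked — values it read are unchanged (gamma.gen unchanged, gamma.gen unchanged); reused cached 6 without running.
  opt.gen: checked — values it read are unchanged (router.gen unchanged, east.gen unchanged); reused cached 6 without running.
  west.gen: checked — values it read are unchanged (router.gen unchanged, opt.gen unchanged); reused cached 6 without running.
  codegen.gen: checked — values it read are unchanged (opt.gen unchanged, west.gen unchanged); reused cached 6 without running.

Key observation: the cutoff stops propagation at router.gen — its inputs' values are unchanged, so it reuses its cache.

New value of codegen.gen: 6.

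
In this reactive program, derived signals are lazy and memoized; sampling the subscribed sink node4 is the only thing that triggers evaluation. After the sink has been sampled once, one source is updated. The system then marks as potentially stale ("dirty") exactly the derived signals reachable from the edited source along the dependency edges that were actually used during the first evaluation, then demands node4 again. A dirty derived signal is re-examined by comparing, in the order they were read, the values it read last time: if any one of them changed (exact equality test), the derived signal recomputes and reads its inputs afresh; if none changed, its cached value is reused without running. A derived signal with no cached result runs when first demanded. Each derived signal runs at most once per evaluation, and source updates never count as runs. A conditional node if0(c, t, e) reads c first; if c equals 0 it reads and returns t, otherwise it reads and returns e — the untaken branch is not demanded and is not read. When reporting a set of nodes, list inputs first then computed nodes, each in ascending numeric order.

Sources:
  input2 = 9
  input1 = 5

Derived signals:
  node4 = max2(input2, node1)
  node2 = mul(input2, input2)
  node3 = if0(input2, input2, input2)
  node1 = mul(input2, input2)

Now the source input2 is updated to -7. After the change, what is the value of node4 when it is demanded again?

First demand of the output computes:
  node1 = mul(9, 9) = 81
  node4 = max2(9, 81) = 81

After the edit, cleaning proceeds:
  node1: a read changed (input2 9->-7; input2 9->-7) — executes, giving 49.
  node4: a read changed (input2 9->-7; node1 81->49) — executes, giving 49.

Demanding node4 again yields 49.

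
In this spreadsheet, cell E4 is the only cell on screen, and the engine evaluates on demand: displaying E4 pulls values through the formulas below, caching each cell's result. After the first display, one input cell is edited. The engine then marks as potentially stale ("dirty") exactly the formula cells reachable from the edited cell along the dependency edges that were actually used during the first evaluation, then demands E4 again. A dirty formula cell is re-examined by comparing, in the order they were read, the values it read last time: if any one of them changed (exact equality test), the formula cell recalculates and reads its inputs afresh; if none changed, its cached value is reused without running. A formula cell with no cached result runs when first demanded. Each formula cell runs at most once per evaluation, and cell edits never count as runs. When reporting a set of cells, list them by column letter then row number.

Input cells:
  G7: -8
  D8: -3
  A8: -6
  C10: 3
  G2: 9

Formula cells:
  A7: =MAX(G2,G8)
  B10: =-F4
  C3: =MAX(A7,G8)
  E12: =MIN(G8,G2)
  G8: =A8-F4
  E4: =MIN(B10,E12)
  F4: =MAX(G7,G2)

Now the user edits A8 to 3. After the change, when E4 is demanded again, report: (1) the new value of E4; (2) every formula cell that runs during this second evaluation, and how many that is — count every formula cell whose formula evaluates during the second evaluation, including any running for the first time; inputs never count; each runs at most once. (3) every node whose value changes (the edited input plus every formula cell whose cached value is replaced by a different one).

E4 now evaluates to -9.
Run set: E4, E12, G8 (3 run).
Changed values: A8, E4, E12, G8.

Initial pass — values computed on the first demand:
  F4 = MAX(-8, 9) = 9
  B10 = -(9) = -9
  G8 = -6 - 9 = -15
  E12 = MIN(-15, 9) = -15
  E4 = MIN(-9, -15) = -15

Second demand — change propagation:
  G8: re-runs because A8 -6->3; new result -6.
  E12: re-runs because G8 -15->-6; new result -6.
  E4: re-runs because E12 -15->-6; new result -9.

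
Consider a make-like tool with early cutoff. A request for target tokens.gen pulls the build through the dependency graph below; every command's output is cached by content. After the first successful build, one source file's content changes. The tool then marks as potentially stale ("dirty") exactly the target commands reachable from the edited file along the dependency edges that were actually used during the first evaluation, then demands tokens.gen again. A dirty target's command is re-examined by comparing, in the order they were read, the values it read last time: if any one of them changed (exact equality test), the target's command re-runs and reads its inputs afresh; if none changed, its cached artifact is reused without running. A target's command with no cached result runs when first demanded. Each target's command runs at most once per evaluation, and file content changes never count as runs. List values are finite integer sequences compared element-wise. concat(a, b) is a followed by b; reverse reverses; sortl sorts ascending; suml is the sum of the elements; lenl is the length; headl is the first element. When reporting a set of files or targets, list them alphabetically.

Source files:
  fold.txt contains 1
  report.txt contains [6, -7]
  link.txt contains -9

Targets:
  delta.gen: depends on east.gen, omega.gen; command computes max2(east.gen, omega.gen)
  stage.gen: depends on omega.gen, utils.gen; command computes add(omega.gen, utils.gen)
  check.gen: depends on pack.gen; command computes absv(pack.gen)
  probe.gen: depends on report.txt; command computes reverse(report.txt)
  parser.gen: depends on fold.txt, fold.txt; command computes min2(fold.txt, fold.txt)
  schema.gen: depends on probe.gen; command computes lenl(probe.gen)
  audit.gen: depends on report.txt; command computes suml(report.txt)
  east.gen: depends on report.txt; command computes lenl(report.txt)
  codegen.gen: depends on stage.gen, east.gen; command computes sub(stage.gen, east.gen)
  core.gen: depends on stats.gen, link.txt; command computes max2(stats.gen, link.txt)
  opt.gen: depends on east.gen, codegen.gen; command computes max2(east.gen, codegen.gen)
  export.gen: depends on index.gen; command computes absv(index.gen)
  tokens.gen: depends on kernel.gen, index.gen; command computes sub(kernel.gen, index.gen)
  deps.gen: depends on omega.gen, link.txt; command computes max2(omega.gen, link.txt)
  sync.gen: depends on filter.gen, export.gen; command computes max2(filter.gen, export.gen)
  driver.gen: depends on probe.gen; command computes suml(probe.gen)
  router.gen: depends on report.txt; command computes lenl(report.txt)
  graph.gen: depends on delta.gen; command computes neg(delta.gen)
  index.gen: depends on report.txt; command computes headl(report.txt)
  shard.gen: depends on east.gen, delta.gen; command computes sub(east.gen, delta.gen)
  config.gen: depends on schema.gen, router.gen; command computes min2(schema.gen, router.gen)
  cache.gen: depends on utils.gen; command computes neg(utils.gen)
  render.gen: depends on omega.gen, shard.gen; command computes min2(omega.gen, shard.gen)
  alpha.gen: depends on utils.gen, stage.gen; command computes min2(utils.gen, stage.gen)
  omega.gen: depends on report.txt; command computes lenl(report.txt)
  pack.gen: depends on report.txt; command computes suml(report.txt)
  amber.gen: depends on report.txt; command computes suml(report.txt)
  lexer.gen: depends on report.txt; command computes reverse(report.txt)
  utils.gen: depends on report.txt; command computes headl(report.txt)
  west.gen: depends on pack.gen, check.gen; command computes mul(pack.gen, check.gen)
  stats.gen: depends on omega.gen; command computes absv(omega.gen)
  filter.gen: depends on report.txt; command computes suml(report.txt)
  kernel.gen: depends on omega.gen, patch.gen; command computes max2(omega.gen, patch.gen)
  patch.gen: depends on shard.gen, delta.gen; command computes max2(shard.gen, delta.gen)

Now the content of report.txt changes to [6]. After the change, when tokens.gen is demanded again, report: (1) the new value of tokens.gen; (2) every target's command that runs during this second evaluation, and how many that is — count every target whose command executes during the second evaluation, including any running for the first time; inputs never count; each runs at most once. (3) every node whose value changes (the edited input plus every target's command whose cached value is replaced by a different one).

Demanding tokens.gen again yields -5.
8 target commands run: delta.gen, east.gen, index.gen, kernel.gen, omega.gen, patch.gen, shard.gen, tokens.gen.
The nodes whose values change: delta.gen, east.gen, kernel.gen, omega.gen, patch.gen, report.txt, tokens.gen.

First demand of the output computes:
  east.gen = lenl([6, -7]) = 2
  index.gen = headl([6, -7]) = 6
  omega.gen = lenl([6, -7]) = 2
  delta.gen = max2(2, 2) = 2
  shard.gen = sub(2, 2) = 0
  patch.gen = max2(0, 2) = 2
  kernel.gen = max2(2, 2) = 2
  tokens.gen = sub(2, 6) = -4

After the edit, cleaning proceeds:
  east.gen: a read changed (report.txt [6, -7]->[6]) — executes, giving 1.
  index.gen: a read changed (report.txt [6, -7]->[6]) — executes, giving 6 — identical to its old value.
  omega.gen: a read changed (report.txt [6, -7]->[6]) — executes, giving 1.
  delta.gen: a read changed (east.gen 2->1; omega.gen 2->1) — executes, giving 1.
  shard.gen: a read changed (east.gen 2->1; delta.gen 2->1) — executes, giving 0 — identical to its old value.
  patch.gen: a read changed (delta.gen 2->1) — executes, giving 1.
  kernel.gen: a read changed (omega.gen 2->1; patch.gen 2->1) — executes, giving 1.
  tokens.gen: a read changed (kernel.gen 2->1) — executes, giving -5.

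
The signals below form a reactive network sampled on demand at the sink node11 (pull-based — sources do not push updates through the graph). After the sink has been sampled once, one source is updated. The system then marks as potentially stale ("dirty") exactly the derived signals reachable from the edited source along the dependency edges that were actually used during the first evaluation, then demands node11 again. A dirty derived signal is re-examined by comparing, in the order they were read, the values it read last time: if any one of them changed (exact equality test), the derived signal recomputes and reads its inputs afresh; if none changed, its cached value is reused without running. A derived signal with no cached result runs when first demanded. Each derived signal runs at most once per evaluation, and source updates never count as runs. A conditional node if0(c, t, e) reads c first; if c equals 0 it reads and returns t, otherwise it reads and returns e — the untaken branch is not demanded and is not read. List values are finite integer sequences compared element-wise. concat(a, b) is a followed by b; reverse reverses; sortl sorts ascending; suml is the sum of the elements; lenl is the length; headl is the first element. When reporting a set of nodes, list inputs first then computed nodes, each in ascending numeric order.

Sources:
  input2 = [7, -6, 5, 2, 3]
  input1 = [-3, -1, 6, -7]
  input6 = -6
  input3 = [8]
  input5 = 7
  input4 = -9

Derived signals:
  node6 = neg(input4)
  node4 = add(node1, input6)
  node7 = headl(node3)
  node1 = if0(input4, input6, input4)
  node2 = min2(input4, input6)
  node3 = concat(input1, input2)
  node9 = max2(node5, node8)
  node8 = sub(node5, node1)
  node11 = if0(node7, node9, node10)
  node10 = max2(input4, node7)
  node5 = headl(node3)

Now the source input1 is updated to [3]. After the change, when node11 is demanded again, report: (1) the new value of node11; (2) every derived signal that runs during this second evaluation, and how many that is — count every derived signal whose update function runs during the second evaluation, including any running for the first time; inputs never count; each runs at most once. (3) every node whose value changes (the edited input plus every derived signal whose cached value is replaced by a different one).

node11 now evaluates to 3.
Run set: node3, node7, node10, node11 (4 run).
Changed values: input1, node3, node7, node10, node11.

Initial pass — values computed on the first demand:
  node3 = concat([-3, -1, 6, -7], [7, -6, 5, 2, 3]) = [-3, -1, 6, -7, 7, -6, 5, 2, 3]
  node7 = headl([-3, -1, 6, -7, 7, -6, 5, 2, 3]) = -3
  node10 = max2(-9, -3) = -3
  node11 = if0(node7=-3 -> else branch node10) = -3

Second demand — change propagation:
  node3: re-runs because input1 [-3, -1, 6, -7]->[3]; new result [3, 7, -6, 5, 2, 3].
  node7: re-runs because node3 [-3, -1, 6, -7, 7, -6, 5, 2, 3]->[3, 7, -6, 5, 2, 3]; new result 3.
  node10: re-runs because node7 -3->3; new result 3.
  node11: re-runs because node7 -3->3; node10 -3->3; new result 3.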